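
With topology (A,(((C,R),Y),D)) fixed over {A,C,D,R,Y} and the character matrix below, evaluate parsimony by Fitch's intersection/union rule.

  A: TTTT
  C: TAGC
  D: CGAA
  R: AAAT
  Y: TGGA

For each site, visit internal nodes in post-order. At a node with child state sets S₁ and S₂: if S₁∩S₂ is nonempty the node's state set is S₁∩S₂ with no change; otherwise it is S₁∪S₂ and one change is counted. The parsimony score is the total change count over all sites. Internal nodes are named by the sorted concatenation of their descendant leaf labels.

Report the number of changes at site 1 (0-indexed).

2

CR@0: {T} ∪ {A} = {A,T} (union, +1)
CRY@0: {A,T} ∩ {T} = {T} (intersection, +0)
CDRY@0: {T} ∪ {C} = {C,T} (union, +1)
ACDRY@0: {T} ∩ {C,T} = {T} (intersection, +0)
CR@1: {A} ∩ {A} = {A} (intersection, +0)
CRY@1: {A} ∪ {G} = {A,G} (union, +1)
CDRY@1: {A,G} ∩ {G} = {G} (intersection, +0)
ACDRY@1: {T} ∪ {G} = {G,T} (union, +1)
CR@2: {G} ∪ {A} = {A,G} (union, +1)
CRY@2: {A,G} ∩ {G} = {G} (intersection, +0)
CDRY@2: {G} ∪ {A} = {A,G} (union, +1)
ACDRY@2: {T} ∪ {A,G} = {A,G,T} (union, +1)
CR@3: {C} ∪ {T} = {C,T} (union, +1)
CRY@3: {C,T} ∪ {A} = {A,C,T} (union, +1)
CDRY@3: {A,C,T} ∩ {A} = {A} (intersection, +0)
ACDRY@3: {T} ∪ {A} = {A,T} (union, +1)
per-site changes: [2, 2, 3, 3]; total = 10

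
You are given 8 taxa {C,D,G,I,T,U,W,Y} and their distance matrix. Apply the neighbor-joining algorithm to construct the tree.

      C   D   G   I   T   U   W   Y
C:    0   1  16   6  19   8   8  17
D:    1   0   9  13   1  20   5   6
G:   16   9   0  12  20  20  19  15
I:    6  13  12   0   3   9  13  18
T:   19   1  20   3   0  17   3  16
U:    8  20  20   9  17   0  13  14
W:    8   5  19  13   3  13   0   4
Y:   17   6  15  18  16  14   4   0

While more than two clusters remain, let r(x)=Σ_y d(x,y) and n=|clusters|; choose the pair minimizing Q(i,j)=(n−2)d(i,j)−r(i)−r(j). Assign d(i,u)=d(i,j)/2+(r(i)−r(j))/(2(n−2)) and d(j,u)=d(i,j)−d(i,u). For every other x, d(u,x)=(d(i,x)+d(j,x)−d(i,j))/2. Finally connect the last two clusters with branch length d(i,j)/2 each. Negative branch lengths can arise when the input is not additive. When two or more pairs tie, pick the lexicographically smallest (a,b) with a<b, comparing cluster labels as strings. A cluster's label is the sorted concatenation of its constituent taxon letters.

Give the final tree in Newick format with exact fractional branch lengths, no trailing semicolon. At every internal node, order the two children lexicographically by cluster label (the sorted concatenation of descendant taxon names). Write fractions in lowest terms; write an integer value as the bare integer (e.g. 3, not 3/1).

step 1: merge (I,T) at d=3, Q=-135; branch lengths I→13/12, T→23/12; new cluster IT
  updated: d(C,IT)=11, d(D,IT)=11/2, d(G,IT)=29/2, d(IT,U)=23/2, d(IT,W)=13/2, d(IT,Y)=31/2
step 2: merge (C,U) at d=8, Q=-215/2; branch lengths C→29/20, U→131/20; new cluster CU
  updated: d(CU,D)=13/2, d(CU,G)=14, d(CU,IT)=29/4, d(CU,W)=13/2, d(CU,Y)=23/2
step 3: merge (W,Y) at d=4, Q=-77; branch lengths W→5/8, Y→27/8; new cluster WY
  updated: d(CU,WY)=7, d(D,WY)=7/2, d(G,WY)=15, d(IT,WY)=9
step 4: merge (D,G) at d=9, Q=-50; branch lengths D→-1/6, G→55/6; new cluster DG
  updated: d(CU,DG)=23/4, d(DG,IT)=11/2, d(DG,WY)=19/4
step 5: merge (CU,IT) at d=29/4, Q=-109/4; branch lengths CU→51/16, IT→65/16; new cluster CITU
  updated: d(CITU,DG)=2, d(CITU,WY)=35/8
step 6: merge (CITU,DG) at d=2, Q=-89/8; branch lengths CITU→13/16, DG→19/16; new cluster CDGITU
  updated: d(CDGITU,WY)=57/16
step 7: merge (CDGITU,WY) at d=57/16; branch lengths CDGITU→57/32, WY→57/32; new cluster CDGITUWY
final tree: ((((C:29/20,U:131/20):51/16,(I:13/12,T:23/12):65/16):13/16,(D:-1/6,G:55/6):19/16):57/32,(W:5/8,Y:27/8):57/32)
total length: 589/16

((((C:29/20,U:131/20):51/16,(I:13/12,T:23/12):65/16):13/16,(D:-1/6,G:55/6):19/16):57/32,(W:5/8,Y:27/8):57/32)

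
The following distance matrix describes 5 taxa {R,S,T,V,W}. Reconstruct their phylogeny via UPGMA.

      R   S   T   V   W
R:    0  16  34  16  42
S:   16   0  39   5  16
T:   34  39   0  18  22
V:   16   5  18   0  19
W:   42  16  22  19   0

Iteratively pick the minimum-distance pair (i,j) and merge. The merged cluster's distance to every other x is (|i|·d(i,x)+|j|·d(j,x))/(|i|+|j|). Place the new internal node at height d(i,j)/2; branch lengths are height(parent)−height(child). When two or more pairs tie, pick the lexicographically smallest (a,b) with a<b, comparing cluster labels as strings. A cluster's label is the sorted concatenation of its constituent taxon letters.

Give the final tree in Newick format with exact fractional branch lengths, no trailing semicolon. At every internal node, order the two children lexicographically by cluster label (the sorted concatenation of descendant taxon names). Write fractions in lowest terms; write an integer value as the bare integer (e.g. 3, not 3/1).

((R:8,(S:5/2,V:5/2):11/2):6,(T:11,W:11):3)

step 1: merge (S,V) at d=5; branch lengths S→5/2, V→5/2; new cluster SV
  updated: d(R,SV)=16, d(SV,T)=57/2, d(SV,W)=35/2
step 2: merge (R,SV) at d=16; branch lengths R→8, SV→11/2; new cluster RSV
  updated: d(RSV,T)=91/3, d(RSV,W)=77/3
step 3: merge (T,W) at d=22; branch lengths T→11, W→11; new cluster TW
  updated: d(RSV,TW)=28
step 4: merge (RSV,TW) at d=28; branch lengths RSV→6, TW→3; new cluster RSTVW
final tree: ((R:8,(S:5/2,V:5/2):11/2):6,(T:11,W:11):3)
total length: 99/2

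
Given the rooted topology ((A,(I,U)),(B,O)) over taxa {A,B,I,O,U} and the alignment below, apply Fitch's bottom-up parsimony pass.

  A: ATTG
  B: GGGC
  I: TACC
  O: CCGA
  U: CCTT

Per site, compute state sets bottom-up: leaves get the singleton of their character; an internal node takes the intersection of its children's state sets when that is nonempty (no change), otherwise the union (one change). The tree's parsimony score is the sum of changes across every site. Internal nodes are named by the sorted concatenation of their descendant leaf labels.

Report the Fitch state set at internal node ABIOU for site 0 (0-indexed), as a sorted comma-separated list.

IU@0: {T} ∪ {C} = {C,T} (union, +1)
AIU@0: {A} ∪ {C,T} = {A,C,T} (union, +1)
BO@0: {G} ∪ {C} = {C,G} (union, +1)
ABIOU@0: {A,C,T} ∩ {C,G} = {C} (intersection, +0)
IU@1: {A} ∪ {C} = {A,C} (union, +1)
AIU@1: {T} ∪ {A,C} = {A,C,T} (union, +1)
BO@1: {G} ∪ {C} = {C,G} (union, +1)
ABIOU@1: {A,C,T} ∩ {C,G} = {C} (intersection, +0)
IU@2: {C} ∪ {T} = {C,T} (union, +1)
AIU@2: {T} ∩ {C,T} = {T} (intersection, +0)
BO@2: {G} ∩ {G} = {G} (intersection, +0)
ABIOU@2: {T} ∪ {G} = {G,T} (union, +1)
IU@3: {C} ∪ {T} = {C,T} (union, +1)
AIU@3: {G} ∪ {C,T} = {C,G,T} (union, +1)
BO@3: {C} ∪ {A} = {A,C} (union, +1)
ABIOU@3: {C,G,T} ∩ {A,C} = {C} (intersection, +0)
per-site changes: [3, 3, 2, 3]; total = 11

C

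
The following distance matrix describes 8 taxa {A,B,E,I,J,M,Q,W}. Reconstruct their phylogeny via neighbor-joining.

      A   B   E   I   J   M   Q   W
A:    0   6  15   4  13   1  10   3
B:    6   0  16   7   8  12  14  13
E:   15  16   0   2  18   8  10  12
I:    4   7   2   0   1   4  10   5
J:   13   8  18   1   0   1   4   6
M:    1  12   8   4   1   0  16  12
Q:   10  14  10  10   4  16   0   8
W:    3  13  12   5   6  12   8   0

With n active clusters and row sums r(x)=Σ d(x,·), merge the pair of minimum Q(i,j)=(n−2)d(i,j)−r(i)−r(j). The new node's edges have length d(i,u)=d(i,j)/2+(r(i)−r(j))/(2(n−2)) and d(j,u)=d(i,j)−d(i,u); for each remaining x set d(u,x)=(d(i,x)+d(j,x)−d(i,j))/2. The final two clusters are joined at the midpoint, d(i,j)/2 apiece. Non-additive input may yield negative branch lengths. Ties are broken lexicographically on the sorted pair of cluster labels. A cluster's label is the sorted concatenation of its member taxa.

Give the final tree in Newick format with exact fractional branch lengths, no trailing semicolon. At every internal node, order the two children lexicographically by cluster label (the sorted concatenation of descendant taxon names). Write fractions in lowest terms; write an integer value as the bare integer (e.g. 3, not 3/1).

((((A:-1/20,M:21/20):9/4,B:25/4):15/16,(E:5,I:-3):51/16):23/32,((J:3/16,Q:61/16):43/24,W:77/24):23/32)

iteration 1: select E,I (d=2, Q=-102); attach at lengths (5, -3); label the merged cluster EI
  updated: d(A,EI)=17/2, d(B,EI)=21/2, d(EI,J)=17/2, d(EI,M)=5, d(EI,Q)=9, d(EI,W)=15/2
iteration 2: select A,M (d=1, Q=-167/2); attach at lengths (-1/20, 21/20); label the merged cluster AM
  updated: d(AM,B)=17/2, d(AM,EI)=25/4, d(AM,J)=13/2, d(AM,Q)=25/2, d(AM,W)=7
iteration 3: select J,Q (d=4, Q=-129/2); attach at lengths (3/16, 61/16); label the merged cluster JQ
  updated: d(AM,JQ)=15/2, d(B,JQ)=9, d(EI,JQ)=27/4, d(JQ,W)=5
iteration 4: select JQ,W (d=5, Q=-183/4); attach at lengths (43/24, 77/24); label the merged cluster JQW
  updated: d(AM,JQW)=19/4, d(B,JQW)=17/2, d(EI,JQW)=37/8
iteration 5: select AM,B (d=17/2, Q=-30); attach at lengths (9/4, 25/4); label the merged cluster ABM
  updated: d(ABM,EI)=33/8, d(ABM,JQW)=19/8
iteration 6: select ABM,EI (d=33/8, Q=-89/8); attach at lengths (15/16, 51/16); label the merged cluster ABEIM
  updated: d(ABEIM,JQW)=23/16
iteration 7: select ABEIM,JQW (d=23/16); attach at lengths (23/32, 23/32); label the merged cluster ABEIJMQW
final tree: ((((A:-1/20,M:21/20):9/4,B:25/4):15/16,(E:5,I:-3):51/16):23/32,((J:3/16,Q:61/16):43/24,W:77/24):23/32)
total length: 417/16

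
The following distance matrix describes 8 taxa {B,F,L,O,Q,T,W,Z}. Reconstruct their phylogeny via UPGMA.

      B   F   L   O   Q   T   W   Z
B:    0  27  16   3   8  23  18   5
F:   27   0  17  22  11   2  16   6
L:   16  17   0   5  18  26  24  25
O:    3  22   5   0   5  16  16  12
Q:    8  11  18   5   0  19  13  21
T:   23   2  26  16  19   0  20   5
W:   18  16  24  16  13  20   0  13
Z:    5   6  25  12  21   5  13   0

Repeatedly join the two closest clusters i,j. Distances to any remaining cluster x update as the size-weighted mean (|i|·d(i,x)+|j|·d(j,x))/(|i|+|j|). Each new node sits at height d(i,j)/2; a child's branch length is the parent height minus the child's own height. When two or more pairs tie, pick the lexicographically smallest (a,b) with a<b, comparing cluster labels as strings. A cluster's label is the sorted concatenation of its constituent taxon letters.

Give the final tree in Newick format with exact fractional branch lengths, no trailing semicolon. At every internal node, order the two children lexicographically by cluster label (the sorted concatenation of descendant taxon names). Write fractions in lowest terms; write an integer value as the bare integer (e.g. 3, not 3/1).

((((B:3/2,O:3/2):7/4,Q:13/4):13/4,L:13/2):87/32,(((F:1,T:1):7/4,Z:11/4):65/12,W:49/6):101/96)

1. join F+T (d=2) ⇒ FT; edges |F|=1, |T|=1
  updated: d(B,FT)=25, d(FT,L)=43/2, d(FT,O)=19, d(FT,Q)=15, d(FT,W)=18, d(FT,Z)=11/2
2. join B+O (d=3) ⇒ BO; edges |B|=3/2, |O|=3/2
  updated: d(BO,FT)=22, d(BO,L)=21/2, d(BO,Q)=13/2, d(BO,W)=17, d(BO,Z)=17/2
3. join FT+Z (d=11/2) ⇒ FTZ; edges |FT|=7/4, |Z|=11/4
  updated: d(BO,FTZ)=35/2, d(FTZ,L)=68/3, d(FTZ,Q)=17, d(FTZ,W)=49/3
4. join BO+Q (d=13/2) ⇒ BOQ; edges |BO|=7/4, |Q|=13/4
  updated: d(BOQ,FTZ)=52/3, d(BOQ,L)=13, d(BOQ,W)=47/3
5. join BOQ+L (d=13) ⇒ BLOQ; edges |BOQ|=13/4, |L|=13/2
  updated: d(BLOQ,FTZ)=56/3, d(BLOQ,W)=71/4
6. join FTZ+W (d=49/3) ⇒ FTWZ; edges |FTZ|=65/12, |W|=49/6
  updated: d(BLOQ,FTWZ)=295/16
7. join BLOQ+FTWZ (d=295/16) ⇒ BFLOQTWZ; edges |BLOQ|=87/32, |FTWZ|=101/96
final tree: ((((B:3/2,O:3/2):7/4,Q:13/4):13/4,L:13/2):87/32,(((F:1,T:1):7/4,Z:11/4):65/12,W:49/6):101/96)
total length: 1997/48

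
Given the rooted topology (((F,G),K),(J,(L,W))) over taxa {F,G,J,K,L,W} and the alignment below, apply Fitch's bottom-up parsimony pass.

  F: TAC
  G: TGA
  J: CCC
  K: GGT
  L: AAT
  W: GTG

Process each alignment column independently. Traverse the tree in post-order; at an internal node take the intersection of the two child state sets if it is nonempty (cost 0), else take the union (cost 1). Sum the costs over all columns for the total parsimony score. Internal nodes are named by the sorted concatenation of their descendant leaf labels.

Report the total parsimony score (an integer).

11

[col 0] FG: children F:{T}, G:{T} ∩→ {T}; cost 0
[col 0] FGK: children FG:{T}, K:{G} ∪→ {G,T}; cost 1
[col 0] LW: children L:{A}, W:{G} ∪→ {A,G}; cost 1
[col 0] JLW: children J:{C}, LW:{A,G} ∪→ {A,C,G}; cost 1
[col 0] FGJKLW: children FGK:{G,T}, JLW:{A,C,G} ∩→ {G}; cost 0
[col 1] FG: children F:{A}, G:{G} ∪→ {A,G}; cost 1
[col 1] FGK: children FG:{A,G}, K:{G} ∩→ {G}; cost 0
[col 1] LW: children L:{A}, W:{T} ∪→ {A,T}; cost 1
[col 1] JLW: children J:{C}, LW:{A,T} ∪→ {A,C,T}; cost 1
[col 1] FGJKLW: children FGK:{G}, JLW:{A,C,T} ∪→ {A,C,G,T}; cost 1
[col 2] FG: children F:{C}, G:{A} ∪→ {A,C}; cost 1
[col 2] FGK: children FG:{A,C}, K:{T} ∪→ {A,C,T}; cost 1
[col 2] LW: children L:{T}, W:{G} ∪→ {G,T}; cost 1
[col 2] JLW: children J:{C}, LW:{G,T} ∪→ {C,G,T}; cost 1
[col 2] FGJKLW: children FGK:{A,C,T}, JLW:{C,G,T} ∩→ {C,T}; cost 0
per-site changes: [3, 4, 4]; total = 11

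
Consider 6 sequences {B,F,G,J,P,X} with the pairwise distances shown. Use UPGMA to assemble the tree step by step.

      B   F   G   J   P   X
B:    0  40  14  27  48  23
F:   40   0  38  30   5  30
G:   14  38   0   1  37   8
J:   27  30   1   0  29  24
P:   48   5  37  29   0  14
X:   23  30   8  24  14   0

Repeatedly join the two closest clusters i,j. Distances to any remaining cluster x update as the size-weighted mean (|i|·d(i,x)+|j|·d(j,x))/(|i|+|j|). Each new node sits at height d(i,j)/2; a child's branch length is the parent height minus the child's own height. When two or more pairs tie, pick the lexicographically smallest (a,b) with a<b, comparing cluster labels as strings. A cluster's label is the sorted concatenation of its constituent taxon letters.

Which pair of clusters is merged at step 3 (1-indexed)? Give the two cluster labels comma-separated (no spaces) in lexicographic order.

GJ,X

iteration 1: select G,J (d=1); attach at lengths (1/2, 1/2); label the merged cluster GJ
  updated: d(B,GJ)=41/2, d(F,GJ)=34, d(GJ,P)=33, d(GJ,X)=16
iteration 2: select F,P (d=5); attach at lengths (5/2, 5/2); label the merged cluster FP
  updated: d(B,FP)=44, d(FP,GJ)=67/2, d(FP,X)=22
iteration 3: select GJ,X (d=16); attach at lengths (15/2, 8); label the merged cluster GJX
  updated: d(B,GJX)=64/3, d(FP,GJX)=89/3
iteration 4: select B,GJX (d=64/3); attach at lengths (32/3, 8/3); label the merged cluster BGJX
  updated: d(BGJX,FP)=133/4
iteration 5: select BGJX,FP (d=133/4); attach at lengths (143/24, 113/8); label the merged cluster BFGJPX
final tree: ((B:32/3,((G:1/2,J:1/2):15/2,X:8):8/3):143/24,(F:5/2,P:5/2):113/8)
total length: 659/12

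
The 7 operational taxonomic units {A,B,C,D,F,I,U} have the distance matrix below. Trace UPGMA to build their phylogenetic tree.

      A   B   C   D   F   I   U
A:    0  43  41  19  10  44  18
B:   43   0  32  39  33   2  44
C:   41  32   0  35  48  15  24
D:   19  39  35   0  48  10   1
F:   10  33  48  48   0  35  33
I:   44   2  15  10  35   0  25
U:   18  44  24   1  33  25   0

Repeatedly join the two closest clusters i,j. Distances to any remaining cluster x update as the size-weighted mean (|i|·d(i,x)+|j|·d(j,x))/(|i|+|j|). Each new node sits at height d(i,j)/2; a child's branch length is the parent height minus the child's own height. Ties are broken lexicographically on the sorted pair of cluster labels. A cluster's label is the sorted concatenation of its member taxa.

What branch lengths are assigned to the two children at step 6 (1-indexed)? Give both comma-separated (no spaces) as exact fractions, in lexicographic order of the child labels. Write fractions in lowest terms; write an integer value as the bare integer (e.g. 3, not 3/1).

67/24,139/24

iteration 1: select D,U (d=1); attach at lengths (1/2, 1/2); label the merged cluster DU
  updated: d(A,DU)=37/2, d(B,DU)=83/2, d(C,DU)=59/2, d(DU,F)=81/2, d(DU,I)=35/2
iteration 2: select B,I (d=2); attach at lengths (1, 1); label the merged cluster BI
  updated: d(A,BI)=87/2, d(BI,C)=47/2, d(BI,DU)=59/2, d(BI,F)=34
iteration 3: select A,F (d=10); attach at lengths (5, 5); label the merged cluster AF
  updated: d(AF,BI)=155/4, d(AF,C)=89/2, d(AF,DU)=59/2
iteration 4: select BI,C (d=47/2); attach at lengths (43/4, 47/4); label the merged cluster BCI
  updated: d(AF,BCI)=122/3, d(BCI,DU)=59/2
iteration 5: select AF,DU (d=59/2); attach at lengths (39/4, 57/4); label the merged cluster ADFU
  updated: d(ADFU,BCI)=421/12
iteration 6: select ADFU,BCI (d=421/12); attach at lengths (67/24, 139/24); label the merged cluster ABCDFIU
final tree: (((A:5,F:5):39/4,(D:1/2,U:1/2):57/4):67/24,((B:1,I:1):43/4,C:47/4):139/24)
total length: 817/12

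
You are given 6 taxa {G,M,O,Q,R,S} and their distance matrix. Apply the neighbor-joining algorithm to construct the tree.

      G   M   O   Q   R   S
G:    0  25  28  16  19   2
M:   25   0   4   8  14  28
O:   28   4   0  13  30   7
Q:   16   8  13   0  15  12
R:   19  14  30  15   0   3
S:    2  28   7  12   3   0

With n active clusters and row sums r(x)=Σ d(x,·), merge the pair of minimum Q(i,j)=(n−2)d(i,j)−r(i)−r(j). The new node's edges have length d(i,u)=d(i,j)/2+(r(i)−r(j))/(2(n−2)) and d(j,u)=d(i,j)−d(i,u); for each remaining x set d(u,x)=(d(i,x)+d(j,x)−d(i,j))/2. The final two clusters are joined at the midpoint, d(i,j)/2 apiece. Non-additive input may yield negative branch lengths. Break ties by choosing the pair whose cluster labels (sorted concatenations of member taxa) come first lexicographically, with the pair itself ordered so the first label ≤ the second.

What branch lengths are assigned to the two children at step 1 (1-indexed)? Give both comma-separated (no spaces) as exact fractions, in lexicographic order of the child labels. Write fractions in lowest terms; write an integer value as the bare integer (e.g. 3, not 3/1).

iteration 1: select M,O (d=4, Q=-145); attach at lengths (13/8, 19/8); label the merged cluster MO
  updated: d(G,MO)=49/2, d(MO,Q)=17/2, d(MO,R)=20, d(MO,S)=31/2
iteration 2: select MO,Q (d=17/2, Q=-189/2); attach at lengths (85/12, 17/12); label the merged cluster MOQ
  updated: d(G,MOQ)=16, d(MOQ,R)=53/4, d(MOQ,S)=19/2
iteration 3: select G,S (d=2, Q=-95/2); attach at lengths (53/8, -37/8); label the merged cluster GS
  updated: d(GS,MOQ)=47/4, d(GS,R)=10
iteration 4: select GS,MOQ (d=47/4, Q=-35); attach at lengths (17/4, 15/2); label the merged cluster GMOQS
  updated: d(GMOQS,R)=23/4
iteration 5: select GMOQS,R (d=23/4); attach at lengths (23/8, 23/8); label the merged cluster GMOQRS
final tree: (((G:53/8,S:-37/8):17/4,((M:13/8,O:19/8):85/12,Q:17/12):15/2):23/8,R:23/8)
total length: 32

13/8,19/8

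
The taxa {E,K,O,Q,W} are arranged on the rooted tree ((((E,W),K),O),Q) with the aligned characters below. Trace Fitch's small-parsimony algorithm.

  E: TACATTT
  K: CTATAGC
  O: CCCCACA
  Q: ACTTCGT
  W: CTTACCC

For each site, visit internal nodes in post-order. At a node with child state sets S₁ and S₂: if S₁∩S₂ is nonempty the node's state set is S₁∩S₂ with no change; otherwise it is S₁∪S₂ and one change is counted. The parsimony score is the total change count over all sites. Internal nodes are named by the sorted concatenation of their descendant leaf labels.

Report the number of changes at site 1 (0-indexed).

2

EW@0: {T} ∪ {C} = {C,T} (union, +1)
EKW@0: {C,T} ∩ {C} = {C} (intersection, +0)
EKOW@0: {C} ∩ {C} = {C} (intersection, +0)
EKOQW@0: {C} ∪ {A} = {A,C} (union, +1)
EW@1: {A} ∪ {T} = {A,T} (union, +1)
EKW@1: {A,T} ∩ {T} = {T} (intersection, +0)
EKOW@1: {T} ∪ {C} = {C,T} (union, +1)
EKOQW@1: {C,T} ∩ {C} = {C} (intersection, +0)
EW@2: {C} ∪ {T} = {C,T} (union, +1)
EKW@2: {C,T} ∪ {A} = {A,C,T} (union, +1)
EKOW@2: {A,C,T} ∩ {C} = {C} (intersection, +0)
EKOQW@2: {C} ∪ {T} = {C,T} (union, +1)
EW@3: {A} ∩ {A} = {A} (intersection, +0)
EKW@3: {A} ∪ {T} = {A,T} (union, +1)
EKOW@3: {A,T} ∪ {C} = {A,C,T} (union, +1)
EKOQW@3: {A,C,T} ∩ {T} = {T} (intersection, +0)
EW@4: {T} ∪ {C} = {C,T} (union, +1)
EKW@4: {C,T} ∪ {A} = {A,C,T} (union, +1)
EKOW@4: {A,C,T} ∩ {A} = {A} (intersection, +0)
EKOQW@4: {A} ∪ {C} = {A,C} (union, +1)
EW@5: {T} ∪ {C} = {C,T} (union, +1)
EKW@5: {C,T} ∪ {G} = {C,G,T} (union, +1)
EKOW@5: {C,G,T} ∩ {C} = {C} (intersection, +0)
EKOQW@5: {C} ∪ {G} = {C,G} (union, +1)
EW@6: {T} ∪ {C} = {C,T} (union, +1)
EKW@6: {C,T} ∩ {C} = {C} (intersection, +0)
EKOW@6: {C} ∪ {A} = {A,C} (union, +1)
EKOQW@6: {A,C} ∪ {T} = {A,C,T} (union, +1)
per-site changes: [2, 2, 3, 2, 3, 3, 3]; total = 18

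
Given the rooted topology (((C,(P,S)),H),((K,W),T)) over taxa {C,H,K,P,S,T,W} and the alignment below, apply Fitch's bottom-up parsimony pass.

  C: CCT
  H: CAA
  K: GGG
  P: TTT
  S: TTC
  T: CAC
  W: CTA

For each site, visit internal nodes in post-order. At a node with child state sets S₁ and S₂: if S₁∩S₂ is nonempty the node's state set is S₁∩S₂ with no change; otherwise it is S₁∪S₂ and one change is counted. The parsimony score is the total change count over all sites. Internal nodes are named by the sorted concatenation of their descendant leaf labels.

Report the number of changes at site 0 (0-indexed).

2

site 0, node PS: P={T} ∩ S={T} → {T} (+0)
site 0, node CPS: C={C} ∪ PS={T} → {C,T} (+1)
site 0, node CHPS: CPS={C,T} ∩ H={C} → {C} (+0)
site 0, node KW: K={G} ∪ W={C} → {C,G} (+1)
site 0, node KTW: KW={C,G} ∩ T={C} → {C} (+0)
site 0, node CHKPSTW: CHPS={C} ∩ KTW={C} → {C} (+0)
site 1, node PS: P={T} ∩ S={T} → {T} (+0)
site 1, node CPS: C={C} ∪ PS={T} → {C,T} (+1)
site 1, node CHPS: CPS={C,T} ∪ H={A} → {A,C,T} (+1)
site 1, node KW: K={G} ∪ W={T} → {G,T} (+1)
site 1, node KTW: KW={G,T} ∪ T={A} → {A,G,T} (+1)
site 1, node CHKPSTW: CHPS={A,C,T} ∩ KTW={A,G,T} → {A,T} (+0)
site 2, node PS: P={T} ∪ S={C} → {C,T} (+1)
site 2, node CPS: C={T} ∩ PS={C,T} → {T} (+0)
site 2, node CHPS: CPS={T} ∪ H={A} → {A,T} (+1)
site 2, node KW: K={G} ∪ W={A} → {A,G} (+1)
site 2, node KTW: KW={A,G} ∪ T={C} → {A,C,G} (+1)
site 2, node CHKPSTW: CHPS={A,T} ∩ KTW={A,C,G} → {A} (+0)
per-site changes: [2, 4, 4]; total = 10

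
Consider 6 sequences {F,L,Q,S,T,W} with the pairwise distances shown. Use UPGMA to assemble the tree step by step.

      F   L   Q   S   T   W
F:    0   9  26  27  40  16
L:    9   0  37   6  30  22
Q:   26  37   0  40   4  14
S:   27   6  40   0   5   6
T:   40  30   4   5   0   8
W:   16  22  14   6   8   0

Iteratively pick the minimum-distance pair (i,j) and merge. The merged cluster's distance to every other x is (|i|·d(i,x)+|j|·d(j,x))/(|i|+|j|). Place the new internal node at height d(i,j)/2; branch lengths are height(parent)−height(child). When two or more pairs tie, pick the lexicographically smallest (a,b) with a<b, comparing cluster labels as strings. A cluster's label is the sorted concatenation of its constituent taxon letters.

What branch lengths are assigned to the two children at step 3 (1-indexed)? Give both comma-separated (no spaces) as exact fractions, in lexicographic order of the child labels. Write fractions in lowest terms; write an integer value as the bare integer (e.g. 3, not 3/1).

1. join Q+T (d=4) ⇒ QT; edges |Q|=2, |T|=2
  updated: d(F,QT)=33, d(L,QT)=67/2, d(QT,S)=45/2, d(QT,W)=11
2. join L+S (d=6) ⇒ LS; edges |L|=3, |S|=3
  updated: d(F,LS)=18, d(LS,QT)=28, d(LS,W)=14
3. join QT+W (d=11) ⇒ QTW; edges |QT|=7/2, |W|=11/2
  updated: d(F,QTW)=82/3, d(LS,QTW)=70/3
4. join F+LS (d=18) ⇒ FLS; edges |F|=9, |LS|=6
  updated: d(FLS,QTW)=74/3
5. join FLS+QTW (d=74/3) ⇒ FLQSTW; edges |FLS|=10/3, |QTW|=41/6
final tree: ((F:9,(L:3,S:3):6):10/3,((Q:2,T:2):7/2,W:11/2):41/6)
total length: 265/6

7/2,11/2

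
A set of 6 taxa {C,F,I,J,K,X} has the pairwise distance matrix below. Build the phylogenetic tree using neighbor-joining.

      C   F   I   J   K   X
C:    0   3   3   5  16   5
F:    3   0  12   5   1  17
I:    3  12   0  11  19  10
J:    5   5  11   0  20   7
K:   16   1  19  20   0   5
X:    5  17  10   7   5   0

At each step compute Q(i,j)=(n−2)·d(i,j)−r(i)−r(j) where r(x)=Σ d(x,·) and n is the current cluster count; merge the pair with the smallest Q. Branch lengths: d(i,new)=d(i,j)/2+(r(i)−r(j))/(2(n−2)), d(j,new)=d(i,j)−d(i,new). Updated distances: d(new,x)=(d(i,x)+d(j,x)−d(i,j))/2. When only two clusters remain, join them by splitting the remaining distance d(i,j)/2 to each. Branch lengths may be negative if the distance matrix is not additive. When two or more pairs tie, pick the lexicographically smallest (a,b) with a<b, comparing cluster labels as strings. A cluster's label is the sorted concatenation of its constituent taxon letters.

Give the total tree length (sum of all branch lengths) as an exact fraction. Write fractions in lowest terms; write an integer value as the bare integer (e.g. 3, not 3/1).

171/8

step 1: merge (F,K) at d=1, Q=-95; branch lengths F→-19/8, K→27/8; new cluster FK
  updated: d(C,FK)=9, d(FK,I)=15, d(FK,J)=12, d(FK,X)=21/2
step 2: merge (C,I) at d=3, Q=-52; branch lengths C→-4/3, I→13/3; new cluster CI
  updated: d(CI,FK)=21/2, d(CI,J)=13/2, d(CI,X)=6
step 3: merge (CI,J) at d=13/2, Q=-71/2; branch lengths CI→21/8, J→31/8; new cluster CIJ
  updated: d(CIJ,FK)=8, d(CIJ,X)=13/4
step 4: merge (CIJ,FK) at d=8, Q=-87/4; branch lengths CIJ→3/8, FK→61/8; new cluster CFIJK
  updated: d(CFIJK,X)=23/8
step 5: merge (CFIJK,X) at d=23/8; branch lengths CFIJK→23/16, X→23/16; new cluster CFIJKX
final tree: ((((C:-4/3,I:13/3):21/8,J:31/8):3/8,(F:-19/8,K:27/8):61/8):23/16,X:23/16)
total length: 171/8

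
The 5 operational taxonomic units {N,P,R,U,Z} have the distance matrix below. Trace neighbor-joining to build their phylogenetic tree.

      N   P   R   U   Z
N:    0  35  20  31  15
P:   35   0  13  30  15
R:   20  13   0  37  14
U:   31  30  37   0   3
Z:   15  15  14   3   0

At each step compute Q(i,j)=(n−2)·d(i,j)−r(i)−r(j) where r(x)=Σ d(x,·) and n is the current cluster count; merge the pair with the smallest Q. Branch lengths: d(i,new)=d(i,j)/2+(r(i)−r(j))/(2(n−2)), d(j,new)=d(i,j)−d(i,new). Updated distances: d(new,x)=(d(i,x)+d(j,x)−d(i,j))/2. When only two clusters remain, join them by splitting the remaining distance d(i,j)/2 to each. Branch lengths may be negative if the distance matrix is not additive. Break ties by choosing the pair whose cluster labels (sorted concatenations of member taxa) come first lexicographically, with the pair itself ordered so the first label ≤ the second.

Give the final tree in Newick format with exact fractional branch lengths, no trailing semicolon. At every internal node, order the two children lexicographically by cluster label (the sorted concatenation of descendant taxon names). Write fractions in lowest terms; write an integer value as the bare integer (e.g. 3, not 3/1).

(((N:53/4,(U:21/2,Z:-15/2):33/4):31/4,P:19/2):7/4,R:7/4)

iteration 1: select U,Z (d=3, Q=-139); attach at lengths (21/2, -15/2); label the merged cluster UZ
  updated: d(N,UZ)=43/2, d(P,UZ)=21, d(R,UZ)=24
iteration 2: select N,UZ (d=43/2, Q=-100); attach at lengths (53/4, 33/4); label the merged cluster NUZ
  updated: d(NUZ,P)=69/4, d(NUZ,R)=45/4
iteration 3: select NUZ,P (d=69/4, Q=-83/2); attach at lengths (31/4, 19/2); label the merged cluster NPUZ
  updated: d(NPUZ,R)=7/2
iteration 4: select NPUZ,R (d=7/2); attach at lengths (7/4, 7/4); label the merged cluster NPRUZ
final tree: (((N:53/4,(U:21/2,Z:-15/2):33/4):31/4,P:19/2):7/4,R:7/4)
total length: 181/4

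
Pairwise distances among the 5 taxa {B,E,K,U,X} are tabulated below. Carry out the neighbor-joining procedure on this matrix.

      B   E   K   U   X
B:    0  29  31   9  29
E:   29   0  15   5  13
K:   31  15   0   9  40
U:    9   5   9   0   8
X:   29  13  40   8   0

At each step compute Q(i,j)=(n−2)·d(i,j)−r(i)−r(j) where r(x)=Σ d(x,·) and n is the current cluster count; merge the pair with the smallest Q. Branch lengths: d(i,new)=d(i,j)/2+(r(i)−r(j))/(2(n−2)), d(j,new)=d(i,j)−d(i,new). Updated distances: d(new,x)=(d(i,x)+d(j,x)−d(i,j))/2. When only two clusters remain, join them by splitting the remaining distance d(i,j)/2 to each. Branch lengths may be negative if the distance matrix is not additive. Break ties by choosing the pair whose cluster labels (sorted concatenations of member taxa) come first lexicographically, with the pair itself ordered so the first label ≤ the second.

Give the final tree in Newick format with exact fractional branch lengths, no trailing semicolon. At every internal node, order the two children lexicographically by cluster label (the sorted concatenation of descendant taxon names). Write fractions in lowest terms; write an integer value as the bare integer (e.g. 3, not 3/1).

(((B:125/8,U:-53/8):5/8,(E:11/6,X:67/6):49/8):119/16,K:119/16)

1. join E+X (d=13, Q=-113) ⇒ EX; edges |E|=11/6, |X|=67/6
  updated: d(B,EX)=45/2, d(EX,K)=21, d(EX,U)=0
2. join B+U (d=9, Q=-125/2) ⇒ BU; edges |B|=125/8, |U|=-53/8
  updated: d(BU,EX)=27/4, d(BU,K)=31/2
3. join BU+EX (d=27/4, Q=-173/4) ⇒ BEUX; edges |BU|=5/8, |EX|=49/8
  updated: d(BEUX,K)=119/8
4. join BEUX+K (d=119/8) ⇒ BEKUX; edges |BEUX|=119/16, |K|=119/16
final tree: (((B:125/8,U:-53/8):5/8,(E:11/6,X:67/6):49/8):119/16,K:119/16)
total length: 349/8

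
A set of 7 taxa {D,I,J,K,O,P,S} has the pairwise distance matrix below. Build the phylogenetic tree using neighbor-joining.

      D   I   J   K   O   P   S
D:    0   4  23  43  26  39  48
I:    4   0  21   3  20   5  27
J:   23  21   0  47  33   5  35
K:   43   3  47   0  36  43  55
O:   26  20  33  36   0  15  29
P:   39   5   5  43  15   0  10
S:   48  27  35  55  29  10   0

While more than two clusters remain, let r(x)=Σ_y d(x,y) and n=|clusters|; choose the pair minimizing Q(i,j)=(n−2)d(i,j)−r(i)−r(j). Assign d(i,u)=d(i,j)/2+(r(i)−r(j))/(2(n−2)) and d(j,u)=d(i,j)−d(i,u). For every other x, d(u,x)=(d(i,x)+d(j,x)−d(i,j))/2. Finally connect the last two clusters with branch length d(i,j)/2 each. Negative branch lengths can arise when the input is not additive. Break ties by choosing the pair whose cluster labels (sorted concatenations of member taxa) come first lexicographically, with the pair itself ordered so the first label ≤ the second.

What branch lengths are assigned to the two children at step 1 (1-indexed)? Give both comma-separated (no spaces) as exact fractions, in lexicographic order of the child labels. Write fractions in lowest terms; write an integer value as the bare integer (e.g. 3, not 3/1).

-66/5,81/5

iteration 1: select I,K (d=3, Q=-292); attach at lengths (-66/5, 81/5); label the merged cluster IK
  updated: d(D,IK)=22, d(IK,J)=65/2, d(IK,O)=53/2, d(IK,P)=45/2, d(IK,S)=79/2
iteration 2: select D,IK (d=22, Q=-213); attach at lengths (103/8, 73/8); label the merged cluster DIK
  updated: d(DIK,J)=67/4, d(DIK,O)=61/4, d(DIK,P)=79/4, d(DIK,S)=131/4
iteration 3: select DIK,O (d=61/4, Q=-131); attach at lengths (19/3, 107/12); label the merged cluster DIKO
  updated: d(DIKO,J)=69/4, d(DIKO,P)=39/4, d(DIKO,S)=93/4
iteration 4: select DIKO,J (d=69/4, Q=-73); attach at lengths (55/8, 83/8); label the merged cluster DIJKO
  updated: d(DIJKO,P)=-5/4, d(DIJKO,S)=41/2
iteration 5: select DIJKO,P (d=-5/4, Q=-117/4); attach at lengths (37/8, -47/8); label the merged cluster DIJKOP
  updated: d(DIJKOP,S)=127/8
iteration 6: select DIJKOP,S (d=127/8); attach at lengths (127/16, 127/16); label the merged cluster DIJKOPS
final tree: (((((D:103/8,(I:-66/5,K:81/5):73/8):19/3,O:107/12):55/8,J:83/8):37/8,P:-47/8):127/16,S:127/16)
total length: 577/8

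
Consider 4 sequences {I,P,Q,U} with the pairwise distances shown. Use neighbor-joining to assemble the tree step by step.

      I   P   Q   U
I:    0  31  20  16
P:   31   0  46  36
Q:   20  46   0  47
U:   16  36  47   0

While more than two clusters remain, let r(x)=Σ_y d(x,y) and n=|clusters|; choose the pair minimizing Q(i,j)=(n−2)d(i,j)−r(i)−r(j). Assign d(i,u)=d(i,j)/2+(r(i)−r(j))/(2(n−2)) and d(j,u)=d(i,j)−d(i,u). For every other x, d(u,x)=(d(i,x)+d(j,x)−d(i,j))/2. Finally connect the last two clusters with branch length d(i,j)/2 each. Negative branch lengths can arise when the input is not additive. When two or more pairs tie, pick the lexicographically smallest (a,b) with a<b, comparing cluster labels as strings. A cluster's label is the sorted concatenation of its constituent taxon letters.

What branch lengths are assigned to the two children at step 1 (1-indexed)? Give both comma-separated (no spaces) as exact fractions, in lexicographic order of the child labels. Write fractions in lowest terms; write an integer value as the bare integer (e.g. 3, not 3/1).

1. join I+Q (d=20, Q=-140) ⇒ IQ; edges |I|=-3/2, |Q|=43/2
  updated: d(IQ,P)=57/2, d(IQ,U)=43/2
2. join IQ+P (d=57/2, Q=-86) ⇒ IPQ; edges |IQ|=7, |P|=43/2
  updated: d(IPQ,U)=29/2
3. join IPQ+U (d=29/2) ⇒ IPQU; edges |IPQ|=29/4, |U|=29/4
final tree: (((I:-3/2,Q:43/2):7,P:43/2):29/4,U:29/4)
total length: 63

-3/2,43/2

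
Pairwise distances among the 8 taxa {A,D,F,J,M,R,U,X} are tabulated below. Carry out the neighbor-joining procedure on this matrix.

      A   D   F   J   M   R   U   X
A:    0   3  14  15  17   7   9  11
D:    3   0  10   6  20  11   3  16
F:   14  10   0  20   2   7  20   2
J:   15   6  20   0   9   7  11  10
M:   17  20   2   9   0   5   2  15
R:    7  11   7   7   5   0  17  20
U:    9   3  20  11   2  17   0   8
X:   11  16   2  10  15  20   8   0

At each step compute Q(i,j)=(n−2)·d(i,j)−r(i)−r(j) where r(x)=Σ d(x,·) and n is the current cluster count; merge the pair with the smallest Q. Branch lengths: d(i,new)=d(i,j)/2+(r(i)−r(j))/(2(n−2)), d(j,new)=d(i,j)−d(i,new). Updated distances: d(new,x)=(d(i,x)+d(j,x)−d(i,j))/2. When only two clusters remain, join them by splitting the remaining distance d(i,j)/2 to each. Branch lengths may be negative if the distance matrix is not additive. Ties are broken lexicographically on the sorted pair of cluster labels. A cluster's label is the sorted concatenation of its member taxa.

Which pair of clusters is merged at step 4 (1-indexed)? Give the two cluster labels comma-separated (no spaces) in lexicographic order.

step 1: merge (F,X) at d=2, Q=-145; branch lengths F→5/12, X→19/12; new cluster FX
  updated: d(A,FX)=23/2, d(D,FX)=12, d(FX,J)=14, d(FX,M)=15/2, d(FX,R)=25/2, d(FX,U)=13
step 2: merge (M,U) at d=2, Q=-211/2; branch lengths M→31/20, U→9/20; new cluster MU
  updated: d(A,MU)=12, d(D,MU)=21/2, d(FX,MU)=37/4, d(J,MU)=9, d(MU,R)=10
step 3: merge (A,D) at d=3, Q=-79; branch lengths A→9/4, D→3/4; new cluster AD
  updated: d(AD,FX)=41/4, d(AD,J)=9, d(AD,MU)=39/4, d(AD,R)=15/2
step 4: merge (FX,MU) at d=37/4, Q=-225/4; branch lengths FX→143/24, MU→79/24; new cluster FMUX
  updated: d(AD,FMUX)=43/8, d(FMUX,J)=55/8, d(FMUX,R)=53/8
step 5: merge (AD,FMUX) at d=43/8, Q=-30; branch lengths AD→55/16, FMUX→31/16; new cluster ADFMUX
  updated: d(ADFMUX,J)=21/4, d(ADFMUX,R)=35/8
step 6: merge (ADFMUX,J) at d=21/4, Q=-133/8; branch lengths ADFMUX→21/16, J→63/16; new cluster ADFJMUX
  updated: d(ADFJMUX,R)=49/16
step 7: merge (ADFJMUX,R) at d=49/16; branch lengths ADFJMUX→49/32, R→49/32; new cluster ADFJMRUX
final tree: ((((A:9/4,D:3/4):55/16,((F:5/12,X:19/12):143/24,(M:31/20,U:9/20):79/24):31/16):21/16,J:63/16):49/32,R:49/32)
total length: 479/16

FX,MU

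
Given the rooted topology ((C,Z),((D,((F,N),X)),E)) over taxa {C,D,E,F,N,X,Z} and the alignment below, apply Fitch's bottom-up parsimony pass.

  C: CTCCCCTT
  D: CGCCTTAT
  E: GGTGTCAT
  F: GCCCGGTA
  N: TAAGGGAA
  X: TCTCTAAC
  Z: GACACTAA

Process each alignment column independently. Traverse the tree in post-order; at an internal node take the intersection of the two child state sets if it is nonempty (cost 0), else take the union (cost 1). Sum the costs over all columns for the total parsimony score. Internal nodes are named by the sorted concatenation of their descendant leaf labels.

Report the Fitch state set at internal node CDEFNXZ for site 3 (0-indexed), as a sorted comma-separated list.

C

site 0, node CZ: C={C} ∪ Z={G} → {C,G} (+1)
site 0, node FN: F={G} ∪ N={T} → {G,T} (+1)
site 0, node FNX: FN={G,T} ∩ X={T} → {T} (+0)
site 0, node DFNX: D={C} ∪ FNX={T} → {C,T} (+1)
site 0, node DEFNX: DFNX={C,T} ∪ E={G} → {C,G,T} (+1)
site 0, node CDEFNXZ: CZ={C,G} ∩ DEFNX={C,G,T} → {C,G} (+0)
site 1, node CZ: C={T} ∪ Z={A} → {A,T} (+1)
site 1, node FN: F={C} ∪ N={A} → {A,C} (+1)
site 1, node FNX: FN={A,C} ∩ X={C} → {C} (+0)
site 1, node DFNX: D={G} ∪ FNX={C} → {C,G} (+1)
site 1, node DEFNX: DFNX={C,G} ∩ E={G} → {G} (+0)
site 1, node CDEFNXZ: CZ={A,T} ∪ DEFNX={G} → {A,G,T} (+1)
site 2, node CZ: C={C} ∩ Z={C} → {C} (+0)
site 2, node FN: F={C} ∪ N={A} → {A,C} (+1)
site 2, node FNX: FN={A,C} ∪ X={T} → {A,C,T} (+1)
site 2, node DFNX: D={C} ∩ FNX={A,C,T} → {C} (+0)
site 2, node DEFNX: DFNX={C} ∪ E={T} → {C,T} (+1)
site 2, node CDEFNXZ: CZ={C} ∩ DEFNX={C,T} → {C} (+0)
site 3, node CZ: C={C} ∪ Z={A} → {A,C} (+1)
site 3, node FN: F={C} ∪ N={G} → {C,G} (+1)
site 3, node FNX: FN={C,G} ∩ X={C} → {C} (+0)
site 3, node DFNX: D={C} ∩ FNX={C} → {C} (+0)
site 3, node DEFNX: DFNX={C} ∪ E={G} → {C,G} (+1)
site 3, node CDEFNXZ: CZ={A,C} ∩ DEFNX={C,G} → {C} (+0)
site 4, node CZ: C={C} ∩ Z={C} → {C} (+0)
site 4, node FN: F={G} ∩ N={G} → {G} (+0)
site 4, node FNX: FN={G} ∪ X={T} → {G,T} (+1)
site 4, node DFNX: D={T} ∩ FNX={G,T} → {T} (+0)
site 4, node DEFNX: DFNX={T} ∩ E={T} → {T} (+0)
site 4, node CDEFNXZ: CZ={C} ∪ DEFNX={T} → {C,T} (+1)
site 5, node CZ: C={C} ∪ Z={T} → {C,T} (+1)
site 5, node FN: F={G} ∩ N={G} → {G} (+0)
site 5, node FNX: FN={G} ∪ X={A} → {A,G} (+1)
site 5, node DFNX: D={T} ∪ FNX={A,G} → {A,G,T} (+1)
site 5, node DEFNX: DFNX={A,G,T} ∪ E={C} → {A,C,G,T} (+1)
site 5, node CDEFNXZ: CZ={C,T} ∩ DEFNX={A,C,G,T} → {C,T} (+0)
site 6, node CZ: C={T} ∪ Z={A} → {A,T} (+1)
site 6, node FN: F={T} ∪ N={A} → {A,T} (+1)
site 6, node FNX: FN={A,T} ∩ X={A} → {A} (+0)
site 6, node DFNX: D={A} ∩ FNX={A} → {A} (+0)
site 6, node DEFNX: DFNX={A} ∩ E={A} → {A} (+0)
site 6, node CDEFNXZ: CZ={A,T} ∩ DEFNX={A} → {A} (+0)
site 7, node CZ: C={T} ∪ Z={A} → {A,T} (+1)
site 7, node FN: F={A} ∩ N={A} → {A} (+0)
site 7, node FNX: FN={A} ∪ X={C} → {A,C} (+1)
site 7, node DFNX: D={T} ∪ FNX={A,C} → {A,C,T} (+1)
site 7, node DEFNX: DFNX={A,C,T} ∩ E={T} → {T} (+0)
site 7, node CDEFNXZ: CZ={A,T} ∩ DEFNX={T} → {T} (+0)
per-site changes: [4, 4, 3, 3, 2, 4, 2, 3]; total = 25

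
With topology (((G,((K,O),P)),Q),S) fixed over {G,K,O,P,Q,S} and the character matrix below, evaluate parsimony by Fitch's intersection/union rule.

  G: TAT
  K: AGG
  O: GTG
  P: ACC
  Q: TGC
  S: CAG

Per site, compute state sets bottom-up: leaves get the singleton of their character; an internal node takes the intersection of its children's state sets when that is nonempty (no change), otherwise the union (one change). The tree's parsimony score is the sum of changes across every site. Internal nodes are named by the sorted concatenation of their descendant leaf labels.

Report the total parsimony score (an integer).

10

KO@0: {A} ∪ {G} = {A,G} (union, +1)
KOP@0: {A,G} ∩ {A} = {A} (intersection, +0)
GKOP@0: {T} ∪ {A} = {A,T} (union, +1)
GKOPQ@0: {A,T} ∩ {T} = {T} (intersection, +0)
GKOPQS@0: {T} ∪ {C} = {C,T} (union, +1)
KO@1: {G} ∪ {T} = {G,T} (union, +1)
KOP@1: {G,T} ∪ {C} = {C,G,T} (union, +1)
GKOP@1: {A} ∪ {C,G,T} = {A,C,G,T} (union, +1)
GKOPQ@1: {A,C,G,T} ∩ {G} = {G} (intersection, +0)
GKOPQS@1: {G} ∪ {A} = {A,G} (union, +1)
KO@2: {G} ∩ {G} = {G} (intersection, +0)
KOP@2: {G} ∪ {C} = {C,G} (union, +1)
GKOP@2: {T} ∪ {C,G} = {C,G,T} (union, +1)
GKOPQ@2: {C,G,T} ∩ {C} = {C} (intersection, +0)
GKOPQS@2: {C} ∪ {G} = {C,G} (union, +1)
per-site changes: [3, 4, 3]; total = 10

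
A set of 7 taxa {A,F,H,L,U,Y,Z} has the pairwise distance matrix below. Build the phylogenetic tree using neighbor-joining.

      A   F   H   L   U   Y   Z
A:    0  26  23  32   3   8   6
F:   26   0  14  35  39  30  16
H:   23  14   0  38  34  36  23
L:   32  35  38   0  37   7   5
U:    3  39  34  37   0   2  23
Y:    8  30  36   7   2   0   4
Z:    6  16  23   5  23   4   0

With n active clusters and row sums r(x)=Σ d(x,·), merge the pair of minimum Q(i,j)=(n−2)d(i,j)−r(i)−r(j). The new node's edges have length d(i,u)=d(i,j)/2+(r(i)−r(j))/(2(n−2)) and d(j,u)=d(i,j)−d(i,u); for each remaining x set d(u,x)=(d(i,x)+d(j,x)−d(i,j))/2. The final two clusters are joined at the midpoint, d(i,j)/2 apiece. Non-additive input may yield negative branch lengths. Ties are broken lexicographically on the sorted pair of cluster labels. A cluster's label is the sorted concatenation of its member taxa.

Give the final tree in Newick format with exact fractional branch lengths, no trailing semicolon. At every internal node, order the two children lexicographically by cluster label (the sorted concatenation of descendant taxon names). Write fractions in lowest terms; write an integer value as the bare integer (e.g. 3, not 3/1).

iteration 1: select F,H (d=14, Q=-258); attach at lengths (31/5, 39/5); label the merged cluster FH
  updated: d(A,FH)=35/2, d(FH,L)=59/2, d(FH,U)=59/2, d(FH,Y)=26, d(FH,Z)=25/2
iteration 2: select A,U (d=3, Q=-149); attach at lengths (-2, 5); label the merged cluster AU
  updated: d(AU,FH)=22, d(AU,L)=33, d(AU,Y)=7/2, d(AU,Z)=13
iteration 3: select AU,Y (d=7/2, Q=-203/2); attach at lengths (83/12, -41/12); label the merged cluster AUY
  updated: d(AUY,FH)=89/4, d(AUY,L)=73/4, d(AUY,Z)=27/4
iteration 4: select AUY,FH (d=89/4, Q=-67); attach at lengths (55/8, 123/8); label the merged cluster AFHUY
  updated: d(AFHUY,L)=51/4, d(AFHUY,Z)=-3/2
iteration 5: select AFHUY,L (d=51/4, Q=-65/4); attach at lengths (25/8, 77/8); label the merged cluster AFHLUY
  updated: d(AFHLUY,Z)=-37/8
iteration 6: select AFHLUY,Z (d=-37/8); attach at lengths (-37/16, -37/16); label the merged cluster AFHLUYZ
final tree: (((((A:-2,U:5):83/12,Y:-41/12):55/8,(F:31/5,H:39/5):123/8):25/8,L:77/8):-37/16,Z:-37/16)
total length: 407/8

(((((A:-2,U:5):83/12,Y:-41/12):55/8,(F:31/5,H:39/5):123/8):25/8,L:77/8):-37/16,Z:-37/16)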